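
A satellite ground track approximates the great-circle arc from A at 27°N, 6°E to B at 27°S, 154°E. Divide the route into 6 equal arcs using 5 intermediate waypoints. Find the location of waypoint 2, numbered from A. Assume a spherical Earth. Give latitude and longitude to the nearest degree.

Write both endpoints as unit vectors p₁, p₂ with components (cos φ cos λ, cos φ sin λ, sin φ).
The central angle between the endpoints is δ = arccos(p₁·p₂) ≈ 2.645 rad (151.6°).
Interpolate at f = 2/6 with slerp weights a = sin((1−f)δ)/sin δ ≈ 2.061, b = sin(fδ)/sin δ ≈ 1.621.
p = a·p₁ + b·p₂ ≈ (0.528, 0.825, 0.200); φ = arcsin(p_z) ≈ 11.53°, λ = atan2(p_y, p_x) ≈ 57.37°.

≈ 12°N, 57°E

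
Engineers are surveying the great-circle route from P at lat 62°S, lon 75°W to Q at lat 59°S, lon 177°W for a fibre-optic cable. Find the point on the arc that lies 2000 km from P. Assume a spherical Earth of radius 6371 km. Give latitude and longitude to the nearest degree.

≈ lat 70°S, lon 116°W

Convert each endpoint to a unit vector on the sphere (x = cos φ cos λ, y = cos φ sin λ, z = sin φ).
The central angle between the endpoints is δ = arccos(p₁·p₂) ≈ 0.786 rad (45.0°). The total great-circle distance is δ·R ≈ 0.786 × 6371 ≈ 5009 km, so the target fraction is f = 2000/5009 ≈ 0.399.
Interpolate at f ≈ 0.399 with slerp weights a = sin((1−f)δ)/sin δ ≈ 0.643, b = sin(fδ)/sin δ ≈ 0.436.
p = a·p₁ + b·p₂ ≈ (-0.146, -0.303, -0.942); φ = arcsin(p_z) ≈ -70.32°, λ = atan2(p_y, p_x) ≈ -115.76°.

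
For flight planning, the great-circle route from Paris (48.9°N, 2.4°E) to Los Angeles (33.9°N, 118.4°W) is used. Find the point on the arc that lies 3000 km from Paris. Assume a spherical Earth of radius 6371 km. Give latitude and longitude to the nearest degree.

≈ 61°N, 41°W

Write both endpoints as unit vectors p₁, p₂ with components (cos φ cos λ, cos φ sin λ, sin φ).
The central angle between the endpoints is δ = arccos(p₁·p₂) ≈ 1.429 rad (81.9°). The total great-circle distance is δ·R ≈ 1.429 × 6371 ≈ 9107 km, so the target fraction is f = 3000/9107 ≈ 0.329.
Interpolate at f ≈ 0.329 with slerp weights a = sin((1−f)δ)/sin δ ≈ 0.827, b = sin(fδ)/sin δ ≈ 0.458.
p = a·p₁ + b·p₂ ≈ (0.362, -0.312, 0.878); φ = arcsin(p_z) ≈ 61.46°, λ = atan2(p_y, p_x) ≈ -40.74°.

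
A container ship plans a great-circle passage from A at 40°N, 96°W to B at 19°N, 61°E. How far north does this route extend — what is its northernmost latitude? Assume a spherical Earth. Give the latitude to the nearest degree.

≈ 71°N

The great circle lies in the plane with unit normal n̂ = (p₁ × p₂)/|p₁ × p₂|.
Here n̂_z ≈ +0.318; the vertex latitude is φ_max = arccos|n̂_z| ≈ 71.4°.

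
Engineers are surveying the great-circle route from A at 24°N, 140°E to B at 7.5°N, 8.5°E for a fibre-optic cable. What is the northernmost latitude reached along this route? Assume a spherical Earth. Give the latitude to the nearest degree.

≈ 36°N

The great circle lies in the plane with unit normal n̂ = (p₁ × p₂)/|p₁ × p₂|.
Here n̂_z ≈ -0.810; the vertex latitude is φ_max = arccos|n̂_z| ≈ 35.9°.
Check via Clairaut: cos φ_max = |cos φ₁| · sin C = cos(24.0°)·sin(62.5°) ≈ 0.810, again giving ≈ 35.9°.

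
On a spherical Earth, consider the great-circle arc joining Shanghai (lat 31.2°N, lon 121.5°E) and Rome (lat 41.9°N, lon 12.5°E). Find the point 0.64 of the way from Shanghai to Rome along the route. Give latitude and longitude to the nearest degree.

The haversine formula gives a central angle δ ≈ 1.432 rad (82.0°) between the endpoints.
Interpolate at f = 0.64 with slerp weights a = sin((1−f)δ)/sin δ ≈ 0.498, b = sin(fδ)/sin δ ≈ 0.801.
p = a·p₁ + b·p₂ ≈ (0.360, 0.492, 0.793); φ = arcsin(p_z) ≈ 52.45°, λ = atan2(p_y, p_x) ≈ 53.83°.

≈ lat 52°N, lon 54°E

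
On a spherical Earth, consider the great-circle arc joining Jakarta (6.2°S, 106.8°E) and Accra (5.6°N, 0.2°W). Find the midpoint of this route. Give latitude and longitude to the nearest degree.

≈ 1°S, 53°E

Convert each endpoint to a unit vector on the sphere (x = cos φ cos λ, y = cos φ sin λ, z = sin φ).
The central angle between the endpoints is δ = arccos(p₁·p₂) ≈ 1.875 rad (107.4°).
Interpolate at f = 1/2 with slerp weights a = sin((1−f)δ)/sin δ ≈ 0.845, b = sin(fδ)/sin δ ≈ 0.845.
p = a·p₁ + b·p₂ ≈ (0.598, 0.801, -0.009); φ = arcsin(p_z) ≈ -0.50°, λ = atan2(p_y, p_x) ≈ 53.26°.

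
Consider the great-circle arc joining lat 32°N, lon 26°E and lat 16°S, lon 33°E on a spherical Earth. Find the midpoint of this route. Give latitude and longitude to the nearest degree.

≈ lat 8°N, lon 30°E

The haversine formula gives a central angle δ ≈ 0.846 rad (48.5°) between the endpoints.
Interpolate at f = 1/2 with slerp weights a = sin((1−f)δ)/sin δ ≈ 0.548, b = sin(fδ)/sin δ ≈ 0.548.
p = a·p₁ + b·p₂ ≈ (0.860, 0.491, 0.139); φ = arcsin(p_z) ≈ 8.01°, λ = atan2(p_y, p_x) ≈ 29.72°.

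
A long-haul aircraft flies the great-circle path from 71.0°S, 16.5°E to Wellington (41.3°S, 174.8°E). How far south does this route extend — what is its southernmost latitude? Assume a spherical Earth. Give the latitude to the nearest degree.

The great circle lies in the plane with unit normal n̂ = (p₁ × p₂)/|p₁ × p₂|.
Here n̂_z ≈ +0.099; the vertex latitude is φ_max = arccos|n̂_z| ≈ 84.3°.
Check via Clairaut: cos φ_max = |cos φ₁| · sin C = cos(71.0°)·sin(162.4°) ≈ 0.099, again giving ≈ 84.3°.

≈ 84°S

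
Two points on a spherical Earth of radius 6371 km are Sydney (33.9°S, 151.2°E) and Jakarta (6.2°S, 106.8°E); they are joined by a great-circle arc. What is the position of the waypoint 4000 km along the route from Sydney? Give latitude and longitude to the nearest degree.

≈ 15°S, 117°E

Convert each endpoint to a unit vector on the sphere (x = cos φ cos λ, y = cos φ sin λ, z = sin φ).
The central angle between the endpoints is δ = arccos(p₁·p₂) ≈ 0.863 rad (49.5°). The total great-circle distance is δ·R ≈ 0.863 × 6371 ≈ 5501 km, so the target fraction is f = 4000/5501 ≈ 0.727.
Interpolate at f ≈ 0.727 with slerp weights a = sin((1−f)δ)/sin δ ≈ 0.307, b = sin(fδ)/sin δ ≈ 0.773.
p = a·p₁ + b·p₂ ≈ (-0.445, 0.858, -0.255); φ = arcsin(p_z) ≈ -14.76°, λ = atan2(p_y, p_x) ≈ 117.43°.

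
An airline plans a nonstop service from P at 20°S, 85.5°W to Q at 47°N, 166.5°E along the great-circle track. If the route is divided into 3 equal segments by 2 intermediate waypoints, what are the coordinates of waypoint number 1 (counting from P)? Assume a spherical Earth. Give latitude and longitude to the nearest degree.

From cos δ = sin φ₁ sin φ₂ + cos φ₁ cos φ₂ cos Δλ, the central angle is δ ≈ 2.036 rad (116.6°).
Interpolate at f = 1/3 with slerp weights a = sin((1−f)δ)/sin δ ≈ 1.093, b = sin(fδ)/sin δ ≈ 0.702.
p = a·p₁ + b·p₂ ≈ (-0.385, -0.912, 0.140); φ = arcsin(p_z) ≈ 8.02°, λ = atan2(p_y, p_x) ≈ -112.88°.

≈ 8°N, 113°W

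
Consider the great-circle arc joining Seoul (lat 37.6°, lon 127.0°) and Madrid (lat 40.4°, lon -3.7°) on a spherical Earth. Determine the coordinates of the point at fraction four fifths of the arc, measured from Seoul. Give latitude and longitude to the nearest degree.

≈ lat 54°, lon 14°

Convert each endpoint to a unit vector on the sphere (x = cos φ cos λ, y = cos φ sin λ, z = sin φ).
The central angle between the endpoints is δ = arccos(p₁·p₂) ≈ 1.569 rad (89.9°).
Interpolate at f = 4/5 with slerp weights a = sin((1−f)δ)/sin δ ≈ 0.309, b = sin(fδ)/sin δ ≈ 0.951.
p = a·p₁ + b·p₂ ≈ (0.575, 0.149, 0.804); φ = arcsin(p_z) ≈ 53.55°, λ = atan2(p_y, p_x) ≈ 14.48°.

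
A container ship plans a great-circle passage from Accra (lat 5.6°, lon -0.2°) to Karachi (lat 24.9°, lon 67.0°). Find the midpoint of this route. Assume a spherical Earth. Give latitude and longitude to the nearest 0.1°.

The haversine formula gives a central angle δ ≈ 1.169 rad (67.0°) between the endpoints.
Interpolate at f = 1/2 with slerp weights a = sin((1−f)δ)/sin δ ≈ 0.600, b = sin(fδ)/sin δ ≈ 0.600.
p = a·p₁ + b·p₂ ≈ (0.809, 0.499, 0.311); φ = arcsin(p_z) ≈ 18.12°, λ = atan2(p_y, p_x) ≈ 31.64°.

≈ lat 18.1°, lon 31.6°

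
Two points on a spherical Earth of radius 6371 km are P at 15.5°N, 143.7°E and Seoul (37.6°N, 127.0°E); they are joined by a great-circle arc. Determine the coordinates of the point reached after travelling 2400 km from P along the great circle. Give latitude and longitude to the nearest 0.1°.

The haversine formula gives a central angle δ ≈ 0.464 rad (26.6°) between the endpoints. The total great-circle distance is δ·R ≈ 0.464 × 6371 ≈ 2955 km, so the target fraction is f = 2400/2955 ≈ 0.812.
Interpolate at f ≈ 0.812 with slerp weights a = sin((1−f)δ)/sin δ ≈ 0.195, b = sin(fδ)/sin δ ≈ 0.822.
p = a·p₁ + b·p₂ ≈ (-0.543, 0.631, 0.554); φ = arcsin(p_z) ≈ 33.62°, λ = atan2(p_y, p_x) ≈ 130.71°.

≈ 33.6°N, 130.7°E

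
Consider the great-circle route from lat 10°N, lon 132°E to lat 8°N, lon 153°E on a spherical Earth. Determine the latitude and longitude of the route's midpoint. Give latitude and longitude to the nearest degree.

≈ lat 9°N, lon 143°E

From cos δ = sin φ₁ sin φ₂ + cos φ₁ cos φ₂ cos Δλ, the central angle is δ ≈ 0.364 rad (20.8°).
Interpolate at f = 1/2 with slerp weights a = sin((1−f)δ)/sin δ ≈ 0.508, b = sin(fδ)/sin δ ≈ 0.508.
p = a·p₁ + b·p₂ ≈ (-0.784, 0.601, 0.159); φ = arcsin(p_z) ≈ 9.15°, λ = atan2(p_y, p_x) ≈ 142.53°.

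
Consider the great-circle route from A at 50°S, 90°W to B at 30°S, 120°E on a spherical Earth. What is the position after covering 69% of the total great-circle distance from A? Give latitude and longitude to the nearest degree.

From cos δ = sin φ₁ sin φ₂ + cos φ₁ cos φ₂ cos Δλ, the central angle is δ ≈ 1.670 rad (95.7°).
Interpolate at f = 0.69 with slerp weights a = sin((1−f)δ)/sin δ ≈ 0.497, b = sin(fδ)/sin δ ≈ 0.918.
p = a·p₁ + b·p₂ ≈ (-0.398, 0.369, -0.840); φ = arcsin(p_z) ≈ -57.15°, λ = atan2(p_y, p_x) ≈ 137.14°.

≈ 57°S, 137°E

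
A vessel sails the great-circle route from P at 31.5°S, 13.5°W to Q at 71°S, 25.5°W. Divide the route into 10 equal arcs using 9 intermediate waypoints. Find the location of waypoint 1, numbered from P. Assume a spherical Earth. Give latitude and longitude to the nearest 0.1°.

Write both endpoints as unit vectors p₁, p₂ with components (cos φ cos λ, cos φ sin λ, sin φ).
The central angle between the endpoints is δ = arccos(p₁·p₂) ≈ 0.699 rad (40.0°).
Interpolate at f = 1/10 with slerp weights a = sin((1−f)δ)/sin δ ≈ 0.914, b = sin(fδ)/sin δ ≈ 0.109.
p = a·p₁ + b·p₂ ≈ (0.790, -0.197, -0.580); φ = arcsin(p_z) ≈ -35.48°, λ = atan2(p_y, p_x) ≈ -14.02°.

≈ 35.5°S, 14.0°W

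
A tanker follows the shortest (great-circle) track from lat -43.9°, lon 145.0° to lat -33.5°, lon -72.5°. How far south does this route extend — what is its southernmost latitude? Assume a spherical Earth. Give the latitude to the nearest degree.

The great circle lies in the plane with unit normal n̂ = (p₁ × p₂)/|p₁ × p₂|.
Here n̂_z ≈ +0.367; the vertex latitude is φ_max = arccos|n̂_z| ≈ 68.4°.

≈ -68°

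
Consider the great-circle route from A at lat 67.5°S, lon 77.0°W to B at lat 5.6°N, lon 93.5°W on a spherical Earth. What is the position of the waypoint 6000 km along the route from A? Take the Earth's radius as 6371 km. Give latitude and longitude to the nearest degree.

Convert each endpoint to a unit vector on the sphere (x = cos φ cos λ, y = cos φ sin λ, z = sin φ).
The central angle between the endpoints is δ = arccos(p₁·p₂) ≈ 1.292 rad (74.0°). The total great-circle distance is δ·R ≈ 1.292 × 6371 ≈ 8233 km, so the target fraction is f = 6000/8233 ≈ 0.729.
Interpolate at f ≈ 0.729 with slerp weights a = sin((1−f)δ)/sin δ ≈ 0.357, b = sin(fδ)/sin δ ≈ 0.841.
p = a·p₁ + b·p₂ ≈ (-0.020, -0.969, -0.248); φ = arcsin(p_z) ≈ -14.35°, λ = atan2(p_y, p_x) ≈ -91.20°.

≈ lat 14°S, lon 91°W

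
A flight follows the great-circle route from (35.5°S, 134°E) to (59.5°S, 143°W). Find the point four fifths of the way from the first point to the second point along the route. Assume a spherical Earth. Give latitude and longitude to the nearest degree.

The haversine formula gives a central angle δ ≈ 0.988 rad (56.6°) between the endpoints.
Interpolate at f = 4/5 with slerp weights a = sin((1−f)δ)/sin δ ≈ 0.235, b = sin(fδ)/sin δ ≈ 0.851.
p = a·p₁ + b·p₂ ≈ (-0.478, -0.122, -0.870); φ = arcsin(p_z) ≈ -60.44°, λ = atan2(p_y, p_x) ≈ -165.65°.

≈ (60°S, 166°W)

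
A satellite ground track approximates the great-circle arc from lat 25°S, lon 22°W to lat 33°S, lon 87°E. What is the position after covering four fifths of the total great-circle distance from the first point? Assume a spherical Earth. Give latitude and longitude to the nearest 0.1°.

≈ lat 40.7°S, lon 66.3°E

The haversine formula gives a central angle δ ≈ 1.588 rad (91.0°) between the endpoints.
Interpolate at f = 4/5 with slerp weights a = sin((1−f)δ)/sin δ ≈ 0.312, b = sin(fδ)/sin δ ≈ 0.955.
p = a·p₁ + b·p₂ ≈ (0.304, 0.694, -0.652); φ = arcsin(p_z) ≈ -40.72°, λ = atan2(p_y, p_x) ≈ 66.32°.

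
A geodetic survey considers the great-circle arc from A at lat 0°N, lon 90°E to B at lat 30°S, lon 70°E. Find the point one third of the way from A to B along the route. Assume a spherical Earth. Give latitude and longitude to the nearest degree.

≈ lat 10°S, lon 84°E

The haversine formula gives a central angle δ ≈ 0.620 rad (35.5°) between the endpoints.
Interpolate at f = 1/3 with slerp weights a = sin((1−f)δ)/sin δ ≈ 0.691, b = sin(fδ)/sin δ ≈ 0.353.
p = a·p₁ + b·p₂ ≈ (0.105, 0.979, -0.177); φ = arcsin(p_z) ≈ -10.17°, λ = atan2(p_y, p_x) ≈ 83.90°.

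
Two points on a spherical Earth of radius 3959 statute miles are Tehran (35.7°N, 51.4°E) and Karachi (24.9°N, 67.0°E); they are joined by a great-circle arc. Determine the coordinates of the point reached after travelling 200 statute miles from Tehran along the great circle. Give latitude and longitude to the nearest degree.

≈ 34°N, 54°E

Write both endpoints as unit vectors p₁, p₂ with components (cos φ cos λ, cos φ sin λ, sin φ).
The central angle between the endpoints is δ = arccos(p₁·p₂) ≈ 0.301 rad (17.2°). The total great-circle distance is δ·R ≈ 0.301 × 3959 ≈ 1190 mi, so the target fraction is f = 200/1190 ≈ 0.168.
Interpolate at f ≈ 0.168 with slerp weights a = sin((1−f)δ)/sin δ ≈ 0.836, b = sin(fδ)/sin δ ≈ 0.171.
p = a·p₁ + b·p₂ ≈ (0.484, 0.673, 0.560); φ = arcsin(p_z) ≈ 34.02°, λ = atan2(p_y, p_x) ≈ 54.28°.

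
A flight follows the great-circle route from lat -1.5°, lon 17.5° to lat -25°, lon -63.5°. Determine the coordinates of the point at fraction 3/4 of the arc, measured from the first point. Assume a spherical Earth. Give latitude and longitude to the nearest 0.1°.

≈ lat -22.5°, lon -41.5°

Write both endpoints as unit vectors p₁, p₂ with components (cos φ cos λ, cos φ sin λ, sin φ).
The central angle between the endpoints is δ = arccos(p₁·p₂) ≈ 1.417 rad (81.2°).
Interpolate at f = 3/4 with slerp weights a = sin((1−f)δ)/sin δ ≈ 0.351, b = sin(fδ)/sin δ ≈ 0.884.
p = a·p₁ + b·p₂ ≈ (0.692, -0.612, -0.383); φ = arcsin(p_z) ≈ -22.51°, λ = atan2(p_y, p_x) ≈ -41.46°.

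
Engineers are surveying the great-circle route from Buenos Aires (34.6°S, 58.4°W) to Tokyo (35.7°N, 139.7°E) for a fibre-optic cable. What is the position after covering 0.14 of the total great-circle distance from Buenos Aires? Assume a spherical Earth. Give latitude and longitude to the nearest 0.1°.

The haversine formula gives a central angle δ ≈ 2.883 rad (165.2°) between the endpoints.
Interpolate at f = 0.14 with slerp weights a = sin((1−f)δ)/sin δ ≈ 2.404, b = sin(fδ)/sin δ ≈ 1.536.
p = a·p₁ + b·p₂ ≈ (0.086, -0.879, -0.469); φ = arcsin(p_z) ≈ -27.98°, λ = atan2(p_y, p_x) ≈ -84.42°.

≈ 28.0°S, 84.4°W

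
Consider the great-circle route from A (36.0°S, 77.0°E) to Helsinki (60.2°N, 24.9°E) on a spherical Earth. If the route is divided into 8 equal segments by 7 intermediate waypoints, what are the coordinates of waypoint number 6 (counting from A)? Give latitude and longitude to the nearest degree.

Write both endpoints as unit vectors p₁, p₂ with components (cos φ cos λ, cos φ sin λ, sin φ).
The central angle between the endpoints is δ = arccos(p₁·p₂) ≈ 1.837 rad (105.3°).
Interpolate at f = 6/8 with slerp weights a = sin((1−f)δ)/sin δ ≈ 0.459, b = sin(fδ)/sin δ ≈ 1.017.
p = a·p₁ + b·p₂ ≈ (0.542, 0.575, 0.613); φ = arcsin(p_z) ≈ 37.78°, λ = atan2(p_y, p_x) ≈ 46.69°.

≈ (38°N, 47°E)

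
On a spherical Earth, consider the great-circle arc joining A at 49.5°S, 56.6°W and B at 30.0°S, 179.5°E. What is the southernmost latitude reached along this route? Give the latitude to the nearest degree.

≈ 62°S

The great circle lies in the plane with unit normal n̂ = (p₁ × p₂)/|p₁ × p₂|.
Here n̂_z ≈ -0.468; the vertex latitude is φ_max = arccos|n̂_z| ≈ 62.1°.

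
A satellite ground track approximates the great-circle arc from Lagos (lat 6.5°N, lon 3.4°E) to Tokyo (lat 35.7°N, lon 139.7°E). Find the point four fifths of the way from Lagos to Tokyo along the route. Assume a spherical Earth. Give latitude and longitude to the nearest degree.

≈ lat 47°N, lon 111°E

From cos δ = sin φ₁ sin φ₂ + cos φ₁ cos φ₂ cos Δλ, the central angle is δ ≈ 2.114 rad (121.1°).
Interpolate at f = 4/5 with slerp weights a = sin((1−f)δ)/sin δ ≈ 0.480, b = sin(fδ)/sin δ ≈ 1.160.
p = a·p₁ + b·p₂ ≈ (-0.243, 0.638, 0.731); φ = arcsin(p_z) ≈ 46.98°, λ = atan2(p_y, p_x) ≈ 110.85°.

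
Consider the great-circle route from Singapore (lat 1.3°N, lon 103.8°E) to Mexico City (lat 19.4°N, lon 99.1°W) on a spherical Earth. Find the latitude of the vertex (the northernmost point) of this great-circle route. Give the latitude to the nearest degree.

The great circle lies in the plane with unit normal n̂ = (p₁ × p₂)/|p₁ × p₂|.
Here n̂_z ≈ +0.722; the vertex latitude is φ_max = arccos|n̂_z| ≈ 43.8°.

≈ 44°N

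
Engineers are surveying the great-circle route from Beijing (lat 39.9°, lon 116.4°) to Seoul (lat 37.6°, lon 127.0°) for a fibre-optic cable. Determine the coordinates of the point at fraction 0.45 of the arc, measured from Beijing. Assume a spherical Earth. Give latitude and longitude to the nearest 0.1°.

From cos δ = sin φ₁ sin φ₂ + cos φ₁ cos φ₂ cos Δλ, the central angle is δ ≈ 0.150 rad (8.6°).
Interpolate at f = 0.45 with slerp weights a = sin((1−f)δ)/sin δ ≈ 0.551, b = sin(fδ)/sin δ ≈ 0.451.
p = a·p₁ + b·p₂ ≈ (-0.403, 0.665, 0.629); φ = arcsin(p_z) ≈ 38.98°, λ = atan2(p_y, p_x) ≈ 121.25°.

≈ lat 39.0°, lon 121.3°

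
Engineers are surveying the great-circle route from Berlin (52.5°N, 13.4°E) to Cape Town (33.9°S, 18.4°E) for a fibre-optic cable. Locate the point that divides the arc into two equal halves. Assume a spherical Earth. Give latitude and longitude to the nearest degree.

≈ 9°N, 16°E

Write both endpoints as unit vectors p₁, p₂ with components (cos φ cos λ, cos φ sin λ, sin φ).
The central angle between the endpoints is δ = arccos(p₁·p₂) ≈ 1.510 rad (86.5°).
Interpolate at f = 1/2 with slerp weights a = sin((1−f)δ)/sin δ ≈ 0.687, b = sin(fδ)/sin δ ≈ 0.687.
p = a·p₁ + b·p₂ ≈ (0.947, 0.277, 0.162); φ = arcsin(p_z) ≈ 9.31°, λ = atan2(p_y, p_x) ≈ 16.28°.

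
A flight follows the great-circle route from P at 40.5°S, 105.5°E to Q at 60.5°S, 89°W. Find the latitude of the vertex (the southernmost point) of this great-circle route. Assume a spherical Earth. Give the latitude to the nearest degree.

The great circle lies in the plane with unit normal n̂ = (p₁ × p₂)/|p₁ × p₂|.
Here n̂_z ≈ +0.096; the vertex latitude is φ_max = arccos|n̂_z| ≈ 84.5°.
Check via Clairaut: cos φ_max = |cos φ₁| · sin C = cos(40.5°)·sin(172.8°) ≈ 0.096, again giving ≈ 84.5°.

≈ 85°S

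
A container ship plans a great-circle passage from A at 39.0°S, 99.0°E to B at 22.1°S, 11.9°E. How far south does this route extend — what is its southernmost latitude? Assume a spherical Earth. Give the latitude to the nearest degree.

The great circle lies in the plane with unit normal n̂ = (p₁ × p₂)/|p₁ × p₂|.
Here n̂_z ≈ -0.748; the vertex latitude is φ_max = arccos|n̂_z| ≈ 41.6°.

≈ 42°S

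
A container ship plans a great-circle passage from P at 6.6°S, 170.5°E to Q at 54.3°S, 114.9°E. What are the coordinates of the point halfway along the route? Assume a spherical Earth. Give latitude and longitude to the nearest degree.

Write both endpoints as unit vectors p₁, p₂ with components (cos φ cos λ, cos φ sin λ, sin φ).
The central angle between the endpoints is δ = arccos(p₁·p₂) ≈ 1.136 rad (65.1°).
Interpolate at f = 1/2 with slerp weights a = sin((1−f)δ)/sin δ ≈ 0.593, b = sin(fδ)/sin δ ≈ 0.593.
p = a·p₁ + b·p₂ ≈ (-0.727, 0.411, -0.550); φ = arcsin(p_z) ≈ -33.36°, λ = atan2(p_y, p_x) ≈ 150.50°.

≈ 33°S, 151°E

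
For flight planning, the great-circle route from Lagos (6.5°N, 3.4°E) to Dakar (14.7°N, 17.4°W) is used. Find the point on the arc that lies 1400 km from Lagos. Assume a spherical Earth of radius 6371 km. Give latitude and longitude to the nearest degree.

Write both endpoints as unit vectors p₁, p₂ with components (cos φ cos λ, cos φ sin λ, sin φ).
The central angle between the endpoints is δ = arccos(p₁·p₂) ≈ 0.384 rad (22.0°). The total great-circle distance is δ·R ≈ 0.384 × 6371 ≈ 2447 km, so the target fraction is f = 1400/2447 ≈ 0.572.
Interpolate at f ≈ 0.572 with slerp weights a = sin((1−f)δ)/sin δ ≈ 0.437, b = sin(fδ)/sin δ ≈ 0.582.
p = a·p₁ + b·p₂ ≈ (0.970, -0.143, 0.197); φ = arcsin(p_z) ≈ 11.36°, λ = atan2(p_y, p_x) ≈ -8.36°.

≈ 11°N, 8°W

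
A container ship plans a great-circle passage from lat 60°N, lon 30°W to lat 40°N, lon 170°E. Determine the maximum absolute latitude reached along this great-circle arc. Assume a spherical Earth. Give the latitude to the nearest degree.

The great circle lies in the plane with unit normal n̂ = (p₁ × p₂)/|p₁ × p₂|.
Here n̂_z ≈ -0.134; the vertex latitude is φ_max = arccos|n̂_z| ≈ 82.3°.

≈ 82°N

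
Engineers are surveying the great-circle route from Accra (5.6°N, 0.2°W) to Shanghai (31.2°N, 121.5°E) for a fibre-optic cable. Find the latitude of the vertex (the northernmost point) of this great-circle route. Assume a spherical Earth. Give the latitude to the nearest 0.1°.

≈ 37.9°N

The great circle lies in the plane with unit normal n̂ = (p₁ × p₂)/|p₁ × p₂|.
Here n̂_z ≈ +0.789; the vertex latitude is φ_max = arccos|n̂_z| ≈ 37.9°.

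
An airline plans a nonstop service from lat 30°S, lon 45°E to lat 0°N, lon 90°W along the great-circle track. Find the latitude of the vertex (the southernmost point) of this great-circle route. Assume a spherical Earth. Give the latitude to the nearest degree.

The great circle lies in the plane with unit normal n̂ = (p₁ × p₂)/|p₁ × p₂|.
Here n̂_z ≈ -0.775; the vertex latitude is φ_max = arccos|n̂_z| ≈ 39.2°.
Check via Clairaut: cos φ_max = |cos φ₁| · sin C = cos(30.0°)·sin(116.6°) ≈ 0.775, again giving ≈ 39.2°.

≈ 39°S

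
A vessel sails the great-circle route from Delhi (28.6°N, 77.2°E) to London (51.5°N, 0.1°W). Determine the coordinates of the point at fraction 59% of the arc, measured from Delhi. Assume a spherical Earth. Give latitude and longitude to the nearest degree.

≈ 49°N, 39°E

From cos δ = sin φ₁ sin φ₂ + cos φ₁ cos φ₂ cos Δλ, the central angle is δ ≈ 1.053 rad (60.3°).
Interpolate at f = 0.59 with slerp weights a = sin((1−f)δ)/sin δ ≈ 0.482, b = sin(fδ)/sin δ ≈ 0.670.
p = a·p₁ + b·p₂ ≈ (0.511, 0.412, 0.755); φ = arcsin(p_z) ≈ 49.01°, λ = atan2(p_y, p_x) ≈ 38.87°.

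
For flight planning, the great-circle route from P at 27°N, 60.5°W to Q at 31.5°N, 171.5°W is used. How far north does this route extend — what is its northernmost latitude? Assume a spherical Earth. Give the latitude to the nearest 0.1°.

The great circle lies in the plane with unit normal n̂ = (p₁ × p₂)/|p₁ × p₂|.
Here n̂_z ≈ -0.710; the vertex latitude is φ_max = arccos|n̂_z| ≈ 44.8°.
Check via Clairaut: cos φ_max = |cos φ₁| · sin C = cos(27.0°)·sin(52.8°) ≈ 0.710, again giving ≈ 44.8°.

≈ 44.8°N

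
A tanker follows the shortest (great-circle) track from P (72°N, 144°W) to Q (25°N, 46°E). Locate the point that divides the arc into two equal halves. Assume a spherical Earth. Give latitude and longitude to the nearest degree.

≈ (66°N, 51°E)

Convert each endpoint to a unit vector on the sphere (x = cos φ cos λ, y = cos φ sin λ, z = sin φ).
The central angle between the endpoints is δ = arccos(p₁·p₂) ≈ 1.444 rad (82.8°).
Interpolate at f = 1/2 with slerp weights a = sin((1−f)δ)/sin δ ≈ 0.666, b = sin(fδ)/sin δ ≈ 0.666.
p = a·p₁ + b·p₂ ≈ (0.253, 0.313, 0.915); φ = arcsin(p_z) ≈ 66.25°, λ = atan2(p_y, p_x) ≈ 51.09°.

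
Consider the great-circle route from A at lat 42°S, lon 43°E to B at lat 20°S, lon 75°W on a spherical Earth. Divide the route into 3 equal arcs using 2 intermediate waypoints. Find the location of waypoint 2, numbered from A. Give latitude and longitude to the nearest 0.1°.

≈ lat 41.6°S, lon 47.2°W

The haversine formula gives a central angle δ ≈ 1.670 rad (95.7°) between the endpoints.
Interpolate at f = 2/3 with slerp weights a = sin((1−f)δ)/sin δ ≈ 0.531, b = sin(fδ)/sin δ ≈ 0.902.
p = a·p₁ + b·p₂ ≈ (0.508, -0.549, -0.664); φ = arcsin(p_z) ≈ -41.58°, λ = atan2(p_y, p_x) ≈ -47.24°.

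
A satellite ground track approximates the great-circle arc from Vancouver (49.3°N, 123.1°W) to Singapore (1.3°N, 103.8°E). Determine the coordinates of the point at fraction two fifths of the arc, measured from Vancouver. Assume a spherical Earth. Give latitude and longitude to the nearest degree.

Convert each endpoint to a unit vector on the sphere (x = cos φ cos λ, y = cos φ sin λ, z = sin φ).
The central angle between the endpoints is δ = arccos(p₁·p₂) ≈ 2.013 rad (115.4°).
Interpolate at f = 2/5 with slerp weights a = sin((1−f)δ)/sin δ ≈ 1.035, b = sin(fδ)/sin δ ≈ 0.798.
p = a·p₁ + b·p₂ ≈ (-0.559, 0.210, 0.802); φ = arcsin(p_z) ≈ 53.37°, λ = atan2(p_y, p_x) ≈ 159.44°.

≈ (53°N, 159°E)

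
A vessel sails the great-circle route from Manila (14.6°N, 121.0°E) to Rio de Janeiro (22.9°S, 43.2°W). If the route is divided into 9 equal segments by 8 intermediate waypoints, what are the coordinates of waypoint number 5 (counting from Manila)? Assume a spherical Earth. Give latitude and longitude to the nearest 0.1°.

Convert each endpoint to a unit vector on the sphere (x = cos φ cos λ, y = cos φ sin λ, z = sin φ).
The central angle between the endpoints is δ = arccos(p₁·p₂) ≈ 2.843 rad (162.9°).
Interpolate at f = 5/9 with slerp weights a = sin((1−f)δ)/sin δ ≈ 3.244, b = sin(fδ)/sin δ ≈ 3.403.
p = a·p₁ + b·p₂ ≈ (0.668, 0.545, -0.506); φ = arcsin(p_z) ≈ -30.43°, λ = atan2(p_y, p_x) ≈ 39.19°.

≈ 30.4°S, 39.2°E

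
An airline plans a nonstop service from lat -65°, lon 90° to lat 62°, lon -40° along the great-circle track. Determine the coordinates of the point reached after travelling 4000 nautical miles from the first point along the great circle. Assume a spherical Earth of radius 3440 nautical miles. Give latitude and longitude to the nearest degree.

≈ lat -15°, lon 24°

From cos δ = sin φ₁ sin φ₂ + cos φ₁ cos φ₂ cos Δλ, the central angle is δ ≈ 2.759 rad (158.1°). The total great-circle distance is δ·R ≈ 2.759 × 3440 ≈ 9491 nmi, so the target fraction is f = 4000/9491 ≈ 0.421.
Interpolate at f ≈ 0.421 with slerp weights a = sin((1−f)δ)/sin δ ≈ 2.679, b = sin(fδ)/sin δ ≈ 2.460.
p = a·p₁ + b·p₂ ≈ (0.885, 0.390, -0.256); φ = arcsin(p_z) ≈ -14.83°, λ = atan2(p_y, p_x) ≈ 23.78°.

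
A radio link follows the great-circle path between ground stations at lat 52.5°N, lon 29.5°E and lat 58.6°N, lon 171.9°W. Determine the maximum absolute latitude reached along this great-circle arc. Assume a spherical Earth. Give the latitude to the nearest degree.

≈ 83°N

The great circle lies in the plane with unit normal n̂ = (p₁ × p₂)/|p₁ × p₂|.
Here n̂_z ≈ +0.125; the vertex latitude is φ_max = arccos|n̂_z| ≈ 82.8°.
Check via Clairaut: cos φ_max = |cos φ₁| · sin C = cos(52.5°)·sin(11.9°) ≈ 0.125, again giving ≈ 82.8°.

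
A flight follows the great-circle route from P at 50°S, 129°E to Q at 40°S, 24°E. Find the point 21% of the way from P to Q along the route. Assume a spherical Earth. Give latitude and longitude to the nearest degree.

The haversine formula gives a central angle δ ≈ 1.197 rad (68.6°) between the endpoints.
Interpolate at f = 0.21 with slerp weights a = sin((1−f)δ)/sin δ ≈ 0.871, b = sin(fδ)/sin δ ≈ 0.267.
p = a·p₁ + b·p₂ ≈ (-0.165, 0.518, -0.839); φ = arcsin(p_z) ≈ -57.04°, λ = atan2(p_y, p_x) ≈ 107.69°.

≈ 57°S, 108°E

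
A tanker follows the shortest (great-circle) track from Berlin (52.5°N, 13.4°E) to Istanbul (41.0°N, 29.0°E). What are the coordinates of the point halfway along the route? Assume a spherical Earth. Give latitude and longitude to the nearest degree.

≈ (47°N, 22°E)

The haversine formula gives a central angle δ ≈ 0.273 rad (15.6°) between the endpoints.
Interpolate at f = 1/2 with slerp weights a = sin((1−f)δ)/sin δ ≈ 0.505, b = sin(fδ)/sin δ ≈ 0.505.
p = a·p₁ + b·p₂ ≈ (0.632, 0.256, 0.732); φ = arcsin(p_z) ≈ 47.01°, λ = atan2(p_y, p_x) ≈ 22.04°.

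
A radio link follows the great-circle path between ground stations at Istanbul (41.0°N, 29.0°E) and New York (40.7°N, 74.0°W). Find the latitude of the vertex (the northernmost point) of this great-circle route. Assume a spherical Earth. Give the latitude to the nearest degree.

The great circle lies in the plane with unit normal n̂ = (p₁ × p₂)/|p₁ × p₂|.
Here n̂_z ≈ -0.584; the vertex latitude is φ_max = arccos|n̂_z| ≈ 54.2°.

≈ 54°N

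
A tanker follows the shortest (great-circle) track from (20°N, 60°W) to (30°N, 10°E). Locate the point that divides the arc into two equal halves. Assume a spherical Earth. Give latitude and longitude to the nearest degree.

≈ (30°N, 27°W)

From cos δ = sin φ₁ sin φ₂ + cos φ₁ cos φ₂ cos Δλ, the central angle is δ ≈ 1.105 rad (63.3°).
Interpolate at f = 1/2 with slerp weights a = sin((1−f)δ)/sin δ ≈ 0.587, b = sin(fδ)/sin δ ≈ 0.587.
p = a·p₁ + b·p₂ ≈ (0.777, -0.390, 0.495); φ = arcsin(p_z) ≈ 29.64°, λ = atan2(p_y, p_x) ≈ -26.64°.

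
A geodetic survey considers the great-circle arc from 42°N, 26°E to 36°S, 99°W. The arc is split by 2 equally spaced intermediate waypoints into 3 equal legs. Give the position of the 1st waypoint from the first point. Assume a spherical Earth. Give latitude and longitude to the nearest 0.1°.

Convert each endpoint to a unit vector on the sphere (x = cos φ cos λ, y = cos φ sin λ, z = sin φ).
The central angle between the endpoints is δ = arccos(p₁·p₂) ≈ 2.401 rad (137.6°).
Interpolate at f = 1/3 with slerp weights a = sin((1−f)δ)/sin δ ≈ 1.482, b = sin(fδ)/sin δ ≈ 1.064.
p = a·p₁ + b·p₂ ≈ (0.855, -0.367, 0.366); φ = arcsin(p_z) ≈ 21.48°, λ = atan2(p_y, p_x) ≈ -23.25°.

≈ 21.5°N, 23.2°W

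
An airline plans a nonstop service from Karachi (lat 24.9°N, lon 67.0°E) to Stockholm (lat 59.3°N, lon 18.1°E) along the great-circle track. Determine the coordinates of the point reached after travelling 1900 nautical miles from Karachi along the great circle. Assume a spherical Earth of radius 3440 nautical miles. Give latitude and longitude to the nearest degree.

≈ lat 50°N, lon 42°E

The haversine formula gives a central angle δ ≈ 0.841 rad (48.2°) between the endpoints. The total great-circle distance is δ·R ≈ 0.841 × 3440 ≈ 2894 nmi, so the target fraction is f = 1900/2894 ≈ 0.656.
Interpolate at f ≈ 0.656 with slerp weights a = sin((1−f)δ)/sin δ ≈ 0.382, b = sin(fδ)/sin δ ≈ 0.704.
p = a·p₁ + b·p₂ ≈ (0.477, 0.431, 0.766); φ = arcsin(p_z) ≈ 50.00°, λ = atan2(p_y, p_x) ≈ 42.09°.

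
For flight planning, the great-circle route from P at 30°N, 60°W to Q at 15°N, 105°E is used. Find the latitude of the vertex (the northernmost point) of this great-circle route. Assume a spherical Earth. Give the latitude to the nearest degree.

The great circle lies in the plane with unit normal n̂ = (p₁ × p₂)/|p₁ × p₂|.
Here n̂_z ≈ +0.295; the vertex latitude is φ_max = arccos|n̂_z| ≈ 72.9°.

≈ 73°N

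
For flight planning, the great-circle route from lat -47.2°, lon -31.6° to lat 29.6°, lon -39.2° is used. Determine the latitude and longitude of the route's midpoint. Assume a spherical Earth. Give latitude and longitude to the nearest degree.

≈ lat -9°, lon -36°

Write both endpoints as unit vectors p₁, p₂ with components (cos φ cos λ, cos φ sin λ, sin φ).
The central angle between the endpoints is δ = arccos(p₁·p₂) ≈ 1.346 rad (77.1°).
Interpolate at f = 1/2 with slerp weights a = sin((1−f)δ)/sin δ ≈ 0.639, b = sin(fδ)/sin δ ≈ 0.639.
p = a·p₁ + b·p₂ ≈ (0.801, -0.579, -0.153); φ = arcsin(p_z) ≈ -8.82°, λ = atan2(p_y, p_x) ≈ -35.87°.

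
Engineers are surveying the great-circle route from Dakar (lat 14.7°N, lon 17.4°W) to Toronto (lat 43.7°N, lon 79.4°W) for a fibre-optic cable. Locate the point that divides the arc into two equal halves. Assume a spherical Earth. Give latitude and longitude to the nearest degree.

Convert each endpoint to a unit vector on the sphere (x = cos φ cos λ, y = cos φ sin λ, z = sin φ).
The central angle between the endpoints is δ = arccos(p₁·p₂) ≈ 1.043 rad (59.8°).
Interpolate at f = 1/2 with slerp weights a = sin((1−f)δ)/sin δ ≈ 0.577, b = sin(fδ)/sin δ ≈ 0.577.
p = a·p₁ + b·p₂ ≈ (0.609, -0.577, 0.545); φ = arcsin(p_z) ≈ 33.01°, λ = atan2(p_y, p_x) ≈ -43.44°.

≈ lat 33°N, lon 43°W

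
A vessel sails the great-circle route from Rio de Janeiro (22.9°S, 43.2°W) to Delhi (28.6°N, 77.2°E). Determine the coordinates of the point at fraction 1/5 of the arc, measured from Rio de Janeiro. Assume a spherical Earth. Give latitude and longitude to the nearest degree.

Write both endpoints as unit vectors p₁, p₂ with components (cos φ cos λ, cos φ sin λ, sin φ).
The central angle between the endpoints is δ = arccos(p₁·p₂) ≈ 2.209 rad (126.6°).
Interpolate at f = 1/5 with slerp weights a = sin((1−f)δ)/sin δ ≈ 1.221, b = sin(fδ)/sin δ ≈ 0.532.
p = a·p₁ + b·p₂ ≈ (0.923, -0.314, -0.220); φ = arcsin(p_z) ≈ -12.73°, λ = atan2(p_y, p_x) ≈ -18.80°.

≈ (13°S, 19°W)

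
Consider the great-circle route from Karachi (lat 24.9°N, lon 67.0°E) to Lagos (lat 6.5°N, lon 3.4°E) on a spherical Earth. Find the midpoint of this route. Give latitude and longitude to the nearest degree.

The haversine formula gives a central angle δ ≈ 1.106 rad (63.4°) between the endpoints.
Interpolate at f = 1/2 with slerp weights a = sin((1−f)δ)/sin δ ≈ 0.588, b = sin(fδ)/sin δ ≈ 0.588.
p = a·p₁ + b·p₂ ≈ (0.791, 0.525, 0.314); φ = arcsin(p_z) ≈ 18.29°, λ = atan2(p_y, p_x) ≈ 33.58°.

≈ lat 18°N, lon 34°E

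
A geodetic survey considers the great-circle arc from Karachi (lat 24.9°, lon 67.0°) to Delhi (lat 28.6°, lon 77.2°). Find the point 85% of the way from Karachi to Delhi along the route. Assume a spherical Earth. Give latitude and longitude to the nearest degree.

≈ lat 28°, lon 76°

Write both endpoints as unit vectors p₁, p₂ with components (cos φ cos λ, cos φ sin λ, sin φ).
The central angle between the endpoints is δ = arccos(p₁·p₂) ≈ 0.172 rad (9.8°).
Interpolate at f = 0.85 with slerp weights a = sin((1−f)δ)/sin δ ≈ 0.151, b = sin(fδ)/sin δ ≈ 0.851.
p = a·p₁ + b·p₂ ≈ (0.219, 0.855, 0.471); φ = arcsin(p_z) ≈ 28.09°, λ = atan2(p_y, p_x) ≈ 75.63°.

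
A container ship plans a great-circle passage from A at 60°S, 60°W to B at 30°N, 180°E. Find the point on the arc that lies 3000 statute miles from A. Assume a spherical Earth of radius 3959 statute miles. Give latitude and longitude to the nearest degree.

≈ 43°S, 129°W

From cos δ = sin φ₁ sin φ₂ + cos φ₁ cos φ₂ cos Δλ, the central angle is δ ≈ 2.278 rad (130.5°). The total great-circle distance is δ·R ≈ 2.278 × 3959 ≈ 9018 mi, so the target fraction is f = 3000/9018 ≈ 0.333.
Interpolate at f ≈ 0.333 with slerp weights a = sin((1−f)δ)/sin δ ≈ 1.313, b = sin(fδ)/sin δ ≈ 0.904.
p = a·p₁ + b·p₂ ≈ (-0.454, -0.569, -0.686); φ = arcsin(p_z) ≈ -43.28°, λ = atan2(p_y, p_x) ≈ -128.63°.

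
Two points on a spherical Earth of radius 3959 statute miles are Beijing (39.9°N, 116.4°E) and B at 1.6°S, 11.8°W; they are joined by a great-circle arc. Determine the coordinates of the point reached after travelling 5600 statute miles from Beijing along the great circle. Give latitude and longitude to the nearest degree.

≈ 25°N, 17°E

Write both endpoints as unit vectors p₁, p₂ with components (cos φ cos λ, cos φ sin λ, sin φ).
The central angle between the endpoints is δ = arccos(p₁·p₂) ≈ 2.085 rad (119.5°). The total great-circle distance is δ·R ≈ 2.085 × 3959 ≈ 8256 mi, so the target fraction is f = 5600/8256 ≈ 0.678.
Interpolate at f ≈ 0.678 with slerp weights a = sin((1−f)δ)/sin δ ≈ 0.714, b = sin(fδ)/sin δ ≈ 1.135.
p = a·p₁ + b·p₂ ≈ (0.867, 0.259, 0.426); φ = arcsin(p_z) ≈ 25.24°, λ = atan2(p_y, p_x) ≈ 16.62°.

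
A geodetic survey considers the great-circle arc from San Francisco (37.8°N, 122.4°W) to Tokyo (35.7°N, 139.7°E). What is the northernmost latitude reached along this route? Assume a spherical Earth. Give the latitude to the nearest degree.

≈ 49°N

The great circle lies in the plane with unit normal n̂ = (p₁ × p₂)/|p₁ × p₂|.
Here n̂_z ≈ -0.660; the vertex latitude is φ_max = arccos|n̂_z| ≈ 48.7°.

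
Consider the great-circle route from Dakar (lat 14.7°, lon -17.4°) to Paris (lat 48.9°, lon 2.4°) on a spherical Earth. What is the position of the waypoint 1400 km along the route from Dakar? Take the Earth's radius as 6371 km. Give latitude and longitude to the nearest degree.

≈ lat 26°, lon -12°

Write both endpoints as unit vectors p₁, p₂ with components (cos φ cos λ, cos φ sin λ, sin φ).
The central angle between the endpoints is δ = arccos(p₁·p₂) ≈ 0.661 rad (37.9°). The total great-circle distance is δ·R ≈ 0.661 × 6371 ≈ 4210 km, so the target fraction is f = 1400/4210 ≈ 0.333.
Interpolate at f ≈ 0.333 with slerp weights a = sin((1−f)δ)/sin δ ≈ 0.696, b = sin(fδ)/sin δ ≈ 0.355.
p = a·p₁ + b·p₂ ≈ (0.875, -0.191, 0.444); φ = arcsin(p_z) ≈ 26.37°, λ = atan2(p_y, p_x) ≈ -12.34°.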